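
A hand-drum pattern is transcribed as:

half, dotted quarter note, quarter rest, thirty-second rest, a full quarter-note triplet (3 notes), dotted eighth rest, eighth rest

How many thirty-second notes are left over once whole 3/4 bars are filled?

15

One bar of 3/4 = 24 thirty-second notes.
Working in thirty-second notes: half = 16; dotted quarter note = 12; quarter rest = 8; thirty-second rest = 1; a full quarter-note triplet (3 notes) (three triplet quarters span one half) = 16; dotted eighth rest = 6; eighth rest = 4.
Total: 16 + 12 + 8 + 1 + 16 + 6 + 4 = 63.
63 ÷ 24 = 2 complete bars with 15 thirty-second notes remaining.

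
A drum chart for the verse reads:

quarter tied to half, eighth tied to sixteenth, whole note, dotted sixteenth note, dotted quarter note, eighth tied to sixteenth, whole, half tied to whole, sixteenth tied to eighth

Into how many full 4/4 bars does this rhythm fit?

One bar of 4/4 = 32 thirty-second notes.
Express everything in thirty-second notes: quarter tied to half (quarter + half) = 24; eighth tied to sixteenth (eighth + sixteenth) = 6; whole note = 32; dotted sixteenth note = 3; dotted quarter note = 12; eighth tied to sixteenth (eighth + sixteenth) = 6; whole = 32; half tied to whole (half + whole) = 48; sixteenth tied to eighth (sixteenth + eighth) = 6.
Altogether 24 + 6 + 32 + 3 + 12 + 6 + 32 + 48 + 6 = 169.
169 ÷ 32 = 5 complete bars with 9 left over.

5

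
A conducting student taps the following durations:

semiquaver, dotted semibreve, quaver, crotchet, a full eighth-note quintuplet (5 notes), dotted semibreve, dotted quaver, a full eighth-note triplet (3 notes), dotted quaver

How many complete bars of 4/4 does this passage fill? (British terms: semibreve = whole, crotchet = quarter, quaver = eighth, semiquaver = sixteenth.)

One bar of 4/4 = 16 sixteenth notes.
In sixteenth notes: semiquaver = 1; dotted semibreve = 24; quaver = 2; crotchet = 4; a full eighth-note quintuplet (5 notes) (five quintuplet eighths span one half) = 8; dotted semibreve = 24; dotted quaver = 3; a full eighth-note triplet (3 notes) (three triplet eighths span one quarter) = 4; dotted quaver = 3.
Altogether 1 + 24 + 2 + 4 + 8 + 24 + 3 + 4 + 3 = 73.
73 ÷ 16 = 4 complete bars with 9 left over.

4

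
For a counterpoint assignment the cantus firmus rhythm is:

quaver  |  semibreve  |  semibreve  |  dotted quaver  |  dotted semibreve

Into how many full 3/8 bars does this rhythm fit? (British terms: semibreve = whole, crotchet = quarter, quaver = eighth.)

10

One bar of 3/8 = 6 sixteenth notes.
In sixteenth notes: quaver = 2; semibreve = 16; semibreve = 16; dotted quaver = 3; dotted semibreve = 24.
Total: 2 + 16 + 16 + 3 + 24 = 61.
61 ÷ 6 = 10 complete bars with 1 left over.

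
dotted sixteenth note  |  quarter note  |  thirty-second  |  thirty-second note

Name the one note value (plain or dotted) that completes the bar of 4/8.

dotted sixteenth note

The bar of 4/8 = 16 thirty-second notes.
In thirty-second notes: dotted sixteenth note = 3; quarter note = 8; thirty-second = 1; thirty-second note = 1.
Total: 3 + 8 + 1 + 1 = 13.
Remaining: 16 − 13 = 3 thirty-second notes, which is a dotted sixteenth note.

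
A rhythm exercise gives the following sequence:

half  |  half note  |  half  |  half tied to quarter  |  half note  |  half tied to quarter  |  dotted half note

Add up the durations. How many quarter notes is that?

In quarter notes: half = 2; half note = 2; half = 2; half tied to quarter (half + quarter) = 3; half note = 2; half tied to quarter (half + quarter) = 3; dotted half note = 3.
Altogether 2 + 2 + 2 + 3 + 2 + 3 + 3 = 17 quarter notes.

17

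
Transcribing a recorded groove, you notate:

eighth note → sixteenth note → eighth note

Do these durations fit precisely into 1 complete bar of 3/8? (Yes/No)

No

One bar of 3/8 = 6 sixteenth notes.
Working in sixteenth notes: eighth note = 2; sixteenth note = 1; eighth note = 2.
Sum: 2 + 1 + 2 = 5.
5 falls short of 6, so the answer is No.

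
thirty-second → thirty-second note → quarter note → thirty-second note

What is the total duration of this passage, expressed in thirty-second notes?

11

Convert each value to thirty-second notes: thirty-second = 1; thirty-second note = 1; quarter note = 8; thirty-second note = 1.
Sum: 1 + 1 + 8 + 1 = 11 thirty-second notes.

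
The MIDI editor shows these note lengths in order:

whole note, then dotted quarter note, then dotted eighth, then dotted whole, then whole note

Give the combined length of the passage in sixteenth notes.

65

Express everything in sixteenth notes: whole note = 16; dotted quarter note = 6; dotted eighth = 3; dotted whole = 24; whole note = 16.
Altogether 16 + 6 + 3 + 24 + 16 = 65 sixteenth notes.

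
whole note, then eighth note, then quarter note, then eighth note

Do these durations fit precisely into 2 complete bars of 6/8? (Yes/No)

One bar of 6/8 = 6 eighth notes, so 2 bars = 12.
Working in eighth notes: whole note = 8; eighth note = 1; quarter note = 2; eighth note = 1.
Total: 8 + 1 + 2 + 1 = 12.
12 equals 12, so the answer is Yes.

Yes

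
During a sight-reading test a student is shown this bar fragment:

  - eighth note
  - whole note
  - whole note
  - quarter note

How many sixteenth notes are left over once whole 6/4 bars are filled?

One bar of 6/4 = 12 eighth notes.
Express everything in eighth notes: eighth note = 1; whole note = 8; whole note = 8; quarter note = 2.
Sum: 1 + 8 + 8 + 2 = 19.
19 ÷ 12 = 1 complete bar with 7 eighth notes remaining = 14 sixteenth notes.

14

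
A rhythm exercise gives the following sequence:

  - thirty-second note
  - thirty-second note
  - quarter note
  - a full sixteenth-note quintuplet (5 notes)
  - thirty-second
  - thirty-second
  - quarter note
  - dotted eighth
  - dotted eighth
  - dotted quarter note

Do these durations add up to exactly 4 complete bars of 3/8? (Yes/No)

One bar of 3/8 = 12 thirty-second notes, so 4 bars = 48.
Working in thirty-second notes: thirty-second note = 1; thirty-second note = 1; quarter note = 8; a full sixteenth-note quintuplet (5 notes) (five quintuplet sixteenths span one quarter) = 8; thirty-second = 1; thirty-second = 1; quarter note = 8; dotted eighth = 6; dotted eighth = 6; dotted quarter note = 12.
Altogether 1 + 1 + 8 + 8 + 1 + 1 + 8 + 6 + 6 + 12 = 52.
52 exceeds 48, so the answer is No.

No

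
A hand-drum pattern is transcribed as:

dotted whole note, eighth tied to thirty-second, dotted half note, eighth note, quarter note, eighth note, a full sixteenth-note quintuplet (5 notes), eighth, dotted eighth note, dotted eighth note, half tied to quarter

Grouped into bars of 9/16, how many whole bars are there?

One bar of 9/16 = 18 thirty-second notes.
Each duration in thirty-second notes: dotted whole note = 48; eighth tied to thirty-second (eighth + thirty-second) = 5; dotted half note = 24; eighth note = 4; quarter note = 8; eighth note = 4; a full sixteenth-note quintuplet (5 notes) (five quintuplet sixteenths span one quarter) = 8; eighth = 4; dotted eighth note = 6; dotted eighth note = 6; half tied to quarter (half + quarter) = 24.
Adding: 48 + 5 + 24 + 4 + 8 + 4 + 8 + 4 + 6 + 6 + 24 = 141.
141 ÷ 18 = 7 complete bars with 15 left over.

7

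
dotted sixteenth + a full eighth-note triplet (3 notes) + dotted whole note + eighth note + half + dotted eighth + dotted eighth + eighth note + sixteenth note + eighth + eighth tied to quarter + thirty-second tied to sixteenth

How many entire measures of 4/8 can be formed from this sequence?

One bar of 4/8 = 16 thirty-second notes.
Convert each value to thirty-second notes: dotted sixteenth = 3; a full eighth-note triplet (3 notes) (three triplet eighths span one quarter) = 8; dotted whole note = 48; eighth note = 4; half = 16; dotted eighth = 6; dotted eighth = 6; eighth note = 4; sixteenth note = 2; eighth = 4; eighth tied to quarter (eighth + quarter) = 12; thirty-second tied to sixteenth (thirty-second + sixteenth) = 3.
Sum: 3 + 8 + 48 + 4 + 16 + 6 + 6 + 4 + 2 + 4 + 12 + 3 = 116.
116 ÷ 16 = 7 complete bars with 4 left over.

7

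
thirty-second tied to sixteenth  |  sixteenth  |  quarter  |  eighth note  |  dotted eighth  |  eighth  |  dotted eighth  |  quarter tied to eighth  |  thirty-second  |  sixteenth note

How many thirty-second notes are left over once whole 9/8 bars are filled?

12

One bar of 9/8 = 36 thirty-second notes.
Convert each value to thirty-second notes: thirty-second tied to sixteenth (thirty-second + sixteenth) = 3; sixteenth = 2; quarter = 8; eighth note = 4; dotted eighth = 6; eighth = 4; dotted eighth = 6; quarter tied to eighth (quarter + eighth) = 12; thirty-second = 1; sixteenth note = 2.
Sum: 3 + 2 + 8 + 4 + 6 + 4 + 6 + 12 + 1 + 2 = 48.
48 ÷ 36 = 1 complete bar with 12 thirty-second notes remaining.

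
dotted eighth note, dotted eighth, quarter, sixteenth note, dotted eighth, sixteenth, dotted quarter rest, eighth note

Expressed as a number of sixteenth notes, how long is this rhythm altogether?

23

In sixteenth notes: dotted eighth note = 3; dotted eighth = 3; quarter = 4; sixteenth note = 1; dotted eighth = 3; sixteenth = 1; dotted quarter rest = 6; eighth note = 2.
Total: 3 + 3 + 4 + 1 + 3 + 1 + 6 + 2 = 23 sixteenth notes.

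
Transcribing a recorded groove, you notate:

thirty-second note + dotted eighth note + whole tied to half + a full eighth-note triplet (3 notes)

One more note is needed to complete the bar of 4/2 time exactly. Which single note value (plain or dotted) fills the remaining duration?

thirty-second note

The bar of 4/2 = 64 thirty-second notes.
Express everything in thirty-second notes: thirty-second note = 1; dotted eighth note = 6; whole tied to half (whole + half) = 48; a full eighth-note triplet (3 notes) (three triplet eighths span one quarter) = 8.
Adding: 1 + 6 + 48 + 8 = 63.
Remaining: 64 − 63 = 1 thirty-second note, which is a thirty-second note.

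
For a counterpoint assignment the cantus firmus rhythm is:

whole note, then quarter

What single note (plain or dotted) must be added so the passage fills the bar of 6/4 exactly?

quarter note

The bar of 6/4 = 6 quarter notes.
In quarter notes: whole note = 4; quarter = 1.
Sum: 4 + 1 = 5.
Remaining: 6 − 5 = 1 quarter note, which is a quarter note.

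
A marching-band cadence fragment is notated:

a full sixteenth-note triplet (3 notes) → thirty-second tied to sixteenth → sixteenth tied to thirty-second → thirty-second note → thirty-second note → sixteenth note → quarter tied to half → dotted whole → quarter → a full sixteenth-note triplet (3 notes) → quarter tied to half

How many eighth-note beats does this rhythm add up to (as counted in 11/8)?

One eighth-note beat = 4 thirty-second notes.
Working in thirty-second notes: a full sixteenth-note triplet (3 notes) (three triplet sixteenths span one eighth) = 4; thirty-second tied to sixteenth (thirty-second + sixteenth) = 3; sixteenth tied to thirty-second (sixteenth + thirty-second) = 3; thirty-second note = 1; thirty-second note = 1; sixteenth note = 2; quarter tied to half (quarter + half) = 24; dotted whole = 48; quarter = 8; a full sixteenth-note triplet (3 notes) (three triplet sixteenths span one eighth) = 4; quarter tied to half (quarter + half) = 24.
Adding: 4 + 3 + 3 + 1 + 1 + 2 + 24 + 48 + 8 + 4 + 24 = 122.
122 ÷ 4 = 30.5 beats.

30.5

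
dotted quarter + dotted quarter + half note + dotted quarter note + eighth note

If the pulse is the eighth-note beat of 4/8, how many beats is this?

One eighth-note beat = 2 sixteenth notes.
Working in sixteenth notes: dotted quarter = 6; dotted quarter = 6; half note = 8; dotted quarter note = 6; eighth note = 2.
Sum: 6 + 6 + 8 + 6 + 2 = 28.
28 ÷ 2 = 14 beats.

14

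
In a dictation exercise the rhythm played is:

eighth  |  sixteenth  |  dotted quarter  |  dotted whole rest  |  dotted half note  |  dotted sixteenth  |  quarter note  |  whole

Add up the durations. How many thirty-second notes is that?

Express everything in thirty-second notes: eighth = 4; sixteenth = 2; dotted quarter = 12; dotted whole rest = 48; dotted half note = 24; dotted sixteenth = 3; quarter note = 8; whole = 32.
Sum: 4 + 2 + 12 + 48 + 24 + 3 + 8 + 32 = 133 thirty-second notes.

133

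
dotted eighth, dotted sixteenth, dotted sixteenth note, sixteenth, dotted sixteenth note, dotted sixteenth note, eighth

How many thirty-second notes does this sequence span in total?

Convert each value to thirty-second notes: dotted eighth = 6; dotted sixteenth = 3; dotted sixteenth note = 3; sixteenth = 2; dotted sixteenth note = 3; dotted sixteenth note = 3; eighth = 4.
Total: 6 + 3 + 3 + 2 + 3 + 3 + 4 = 24 thirty-second notes.

24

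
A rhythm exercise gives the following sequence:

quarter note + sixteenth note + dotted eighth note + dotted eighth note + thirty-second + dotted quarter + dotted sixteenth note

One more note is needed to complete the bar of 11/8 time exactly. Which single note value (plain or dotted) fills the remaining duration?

dotted eighth note

The bar of 11/8 = 44 thirty-second notes.
Convert each value to thirty-second notes: quarter note = 8; sixteenth note = 2; dotted eighth note = 6; dotted eighth note = 6; thirty-second = 1; dotted quarter = 12; dotted sixteenth note = 3.
Sum: 8 + 2 + 6 + 6 + 1 + 12 + 3 = 38.
Remaining: 44 − 38 = 6 thirty-second notes, which is a dotted eighth note.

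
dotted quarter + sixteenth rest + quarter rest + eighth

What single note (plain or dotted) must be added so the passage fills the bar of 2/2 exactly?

The bar of 2/2 = 16 sixteenth notes.
Convert each value to sixteenth notes: dotted quarter = 6; sixteenth rest = 1; quarter rest = 4; eighth = 2.
Adding: 6 + 1 + 4 + 2 = 13.
Remaining: 16 − 13 = 3 sixteenth notes, which is a dotted eighth note.

dotted eighth note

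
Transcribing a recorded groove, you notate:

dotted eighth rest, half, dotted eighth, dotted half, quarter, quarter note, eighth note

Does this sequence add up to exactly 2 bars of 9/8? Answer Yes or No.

One bar of 9/8 = 18 sixteenth notes, so 2 bars = 36.
Working in sixteenth notes: dotted eighth rest = 3; half = 8; dotted eighth = 3; dotted half = 12; quarter = 4; quarter note = 4; eighth note = 2.
Adding: 3 + 8 + 3 + 12 + 4 + 4 + 2 = 36.
36 equals 36, so the answer is Yes.

Yes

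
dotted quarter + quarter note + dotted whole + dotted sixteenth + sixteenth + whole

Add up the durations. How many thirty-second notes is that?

105

Working in thirty-second notes: dotted quarter = 12; quarter note = 8; dotted whole = 48; dotted sixteenth = 3; sixteenth = 2; whole = 32.
Altogether 12 + 8 + 48 + 3 + 2 + 32 = 105 thirty-second notes.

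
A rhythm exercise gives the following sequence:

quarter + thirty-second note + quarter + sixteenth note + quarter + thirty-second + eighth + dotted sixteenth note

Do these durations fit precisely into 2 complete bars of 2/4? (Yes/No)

One bar of 2/4 = 16 thirty-second notes, so 2 bars = 32.
Each duration in thirty-second notes: quarter = 8; thirty-second note = 1; quarter = 8; sixteenth note = 2; quarter = 8; thirty-second = 1; eighth = 4; dotted sixteenth note = 3.
Adding: 8 + 1 + 8 + 2 + 8 + 1 + 4 + 3 = 35.
35 exceeds 32, so the answer is No.

No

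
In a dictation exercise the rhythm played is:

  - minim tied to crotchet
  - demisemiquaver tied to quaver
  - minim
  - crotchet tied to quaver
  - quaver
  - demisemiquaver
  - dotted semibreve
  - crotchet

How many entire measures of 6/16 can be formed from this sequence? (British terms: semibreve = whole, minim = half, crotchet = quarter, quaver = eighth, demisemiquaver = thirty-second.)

One bar of 6/16 = 12 thirty-second notes.
Each duration in thirty-second notes: minim tied to crotchet (minim + crotchet) = 24; demisemiquaver tied to quaver (demisemiquaver + quaver) = 5; minim = 16; crotchet tied to quaver (crotchet + quaver) = 12; quaver = 4; demisemiquaver = 1; dotted semibreve = 48; crotchet = 8.
Altogether 24 + 5 + 16 + 12 + 4 + 1 + 48 + 8 = 118.
118 ÷ 12 = 9 complete bars with 10 left over.

9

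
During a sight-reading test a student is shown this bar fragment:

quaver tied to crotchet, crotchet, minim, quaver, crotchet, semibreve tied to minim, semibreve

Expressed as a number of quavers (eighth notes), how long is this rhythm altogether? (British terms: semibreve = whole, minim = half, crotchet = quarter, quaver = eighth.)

32

Convert each value to eighth notes: quaver tied to crotchet (quaver + crotchet) = 3; crotchet = 2; minim = 4; quaver = 1; crotchet = 2; semibreve tied to minim (semibreve + minim) = 12; semibreve = 8.
Adding: 3 + 2 + 4 + 1 + 2 + 12 + 8 = 32 eighth notes.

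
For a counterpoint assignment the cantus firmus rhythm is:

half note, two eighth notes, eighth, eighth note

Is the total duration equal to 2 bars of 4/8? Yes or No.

Yes

One bar of 4/8 = 4 eighth notes, so 2 bars = 8.
Each duration in eighth notes: half note = 4; eighth note = 1; eighth note = 1; eighth = 1; eighth note = 1.
Altogether 4 + 1 + 1 + 1 + 1 = 8.
8 equals 8, so the answer is Yes.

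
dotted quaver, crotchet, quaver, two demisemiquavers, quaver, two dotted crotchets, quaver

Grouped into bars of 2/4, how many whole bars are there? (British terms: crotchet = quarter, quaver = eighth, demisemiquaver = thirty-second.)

One bar of 2/4 = 16 thirty-second notes.
Express everything in thirty-second notes: dotted quaver = 6; crotchet = 8; quaver = 4; demisemiquaver = 1; demisemiquaver = 1; quaver = 4; dotted crotchet = 12; dotted crotchet = 12; quaver = 4.
Sum: 6 + 8 + 4 + 1 + 1 + 4 + 12 + 12 + 4 = 52.
52 ÷ 16 = 3 complete bars with 4 left over.

3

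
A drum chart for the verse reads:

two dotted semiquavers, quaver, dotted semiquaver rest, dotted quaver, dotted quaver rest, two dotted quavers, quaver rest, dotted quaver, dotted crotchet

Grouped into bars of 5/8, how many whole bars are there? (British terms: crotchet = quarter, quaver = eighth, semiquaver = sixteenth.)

2

One bar of 5/8 = 20 thirty-second notes.
Working in thirty-second notes: dotted semiquaver = 3; dotted semiquaver = 3; quaver = 4; dotted semiquaver rest = 3; dotted quaver = 6; dotted quaver rest = 6; dotted quaver = 6; dotted quaver = 6; quaver rest = 4; dotted quaver = 6; dotted crotchet = 12.
Total: 3 + 3 + 4 + 3 + 6 + 6 + 6 + 6 + 4 + 6 + 12 = 59.
59 ÷ 20 = 2 complete bars with 19 left over.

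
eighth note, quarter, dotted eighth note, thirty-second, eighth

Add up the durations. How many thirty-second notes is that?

Express everything in thirty-second notes: eighth note = 4; quarter = 8; dotted eighth note = 6; thirty-second = 1; eighth = 4.
Adding: 4 + 8 + 6 + 1 + 4 = 23 thirty-second notes.

23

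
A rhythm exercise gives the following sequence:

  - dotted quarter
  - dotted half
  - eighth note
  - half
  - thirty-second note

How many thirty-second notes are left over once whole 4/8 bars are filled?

9

One bar of 4/8 = 16 thirty-second notes.
Working in thirty-second notes: dotted quarter = 12; dotted half = 24; eighth note = 4; half = 16; thirty-second note = 1.
Sum: 12 + 24 + 4 + 16 + 1 = 57.
57 ÷ 16 = 3 complete bars with 9 thirty-second notes remaining.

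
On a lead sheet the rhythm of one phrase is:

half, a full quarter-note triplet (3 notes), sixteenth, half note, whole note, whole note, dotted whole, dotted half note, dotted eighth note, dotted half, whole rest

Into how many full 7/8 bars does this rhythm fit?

8

One bar of 7/8 = 14 sixteenth notes.
Each duration in sixteenth notes: half = 8; a full quarter-note triplet (3 notes) (three triplet quarters span one half) = 8; sixteenth = 1; half note = 8; whole note = 16; whole note = 16; dotted whole = 24; dotted half note = 12; dotted eighth note = 3; dotted half = 12; whole rest = 16.
Total: 8 + 8 + 1 + 8 + 16 + 16 + 24 + 12 + 3 + 12 + 16 = 124.
124 ÷ 14 = 8 complete bars with 12 left over.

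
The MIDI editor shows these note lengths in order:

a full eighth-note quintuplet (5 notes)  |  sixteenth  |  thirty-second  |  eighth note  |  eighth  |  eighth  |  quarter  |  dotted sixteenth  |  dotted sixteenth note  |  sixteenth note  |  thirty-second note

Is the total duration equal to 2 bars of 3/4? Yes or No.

Yes

One bar of 3/4 = 24 thirty-second notes, so 2 bars = 48.
Convert each value to thirty-second notes: a full eighth-note quintuplet (5 notes) (five quintuplet eighths span one half) = 16; sixteenth = 2; thirty-second = 1; eighth note = 4; eighth = 4; eighth = 4; quarter = 8; dotted sixteenth = 3; dotted sixteenth note = 3; sixteenth note = 2; thirty-second note = 1.
Altogether 16 + 2 + 1 + 4 + 4 + 4 + 8 + 3 + 3 + 2 + 1 = 48.
48 equals 48, so the answer is Yes.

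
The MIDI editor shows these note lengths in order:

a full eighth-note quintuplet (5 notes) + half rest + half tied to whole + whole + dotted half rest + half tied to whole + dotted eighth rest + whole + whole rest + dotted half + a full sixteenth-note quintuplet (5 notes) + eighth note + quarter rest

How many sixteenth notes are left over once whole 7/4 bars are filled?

One bar of 7/4 = 28 sixteenth notes.
In sixteenth notes: a full eighth-note quintuplet (5 notes) (five quintuplet eighths span one half) = 8; half rest = 8; half tied to whole (half + whole) = 24; whole = 16; dotted half rest = 12; half tied to whole (half + whole) = 24; dotted eighth rest = 3; whole = 16; whole rest = 16; dotted half = 12; a full sixteenth-note quintuplet (5 notes) (five quintuplet sixteenths span one quarter) = 4; eighth note = 2; quarter rest = 4.
Altogether 8 + 8 + 24 + 16 + 12 + 24 + 3 + 16 + 16 + 12 + 4 + 2 + 4 = 149.
149 ÷ 28 = 5 complete bars with 9 sixteenth notes remaining.

9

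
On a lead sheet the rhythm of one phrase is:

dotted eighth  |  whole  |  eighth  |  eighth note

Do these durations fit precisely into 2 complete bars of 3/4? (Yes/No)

No

One bar of 3/4 = 12 sixteenth notes, so 2 bars = 24.
Working in sixteenth notes: dotted eighth = 3; whole = 16; eighth = 2; eighth note = 2.
Adding: 3 + 16 + 2 + 2 = 23.
23 falls short of 24, so the answer is No.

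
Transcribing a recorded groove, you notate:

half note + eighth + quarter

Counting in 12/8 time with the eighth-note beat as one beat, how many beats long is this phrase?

One eighth-note beat = 2 sixteenth notes.
In sixteenth notes: half note = 8; eighth = 2; quarter = 4.
Altogether 8 + 2 + 4 = 14.
14 ÷ 2 = 7 beats.

7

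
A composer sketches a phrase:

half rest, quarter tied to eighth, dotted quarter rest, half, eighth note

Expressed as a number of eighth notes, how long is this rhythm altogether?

15

Working in eighth notes: half rest = 4; quarter tied to eighth (quarter + eighth) = 3; dotted quarter rest = 3; half = 4; eighth note = 1.
Total: 4 + 3 + 3 + 4 + 1 = 15 eighth notes.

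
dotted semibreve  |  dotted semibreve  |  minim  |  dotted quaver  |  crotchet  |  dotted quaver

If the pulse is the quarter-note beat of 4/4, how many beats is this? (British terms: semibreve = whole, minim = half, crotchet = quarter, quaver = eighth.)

16.5

One quarter-note beat = 4 sixteenth notes.
Express everything in sixteenth notes: dotted semibreve = 24; dotted semibreve = 24; minim = 8; dotted quaver = 3; crotchet = 4; dotted quaver = 3.
Adding: 24 + 24 + 8 + 3 + 4 + 3 = 66.
66 ÷ 4 = 16.5 beats.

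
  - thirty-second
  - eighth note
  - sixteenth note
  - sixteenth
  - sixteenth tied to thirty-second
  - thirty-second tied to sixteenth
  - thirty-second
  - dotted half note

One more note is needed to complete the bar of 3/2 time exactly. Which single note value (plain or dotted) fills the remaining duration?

The bar of 3/2 = 48 thirty-second notes.
Express everything in thirty-second notes: thirty-second = 1; eighth note = 4; sixteenth note = 2; sixteenth = 2; sixteenth tied to thirty-second (sixteenth + thirty-second) = 3; thirty-second tied to sixteenth (thirty-second + sixteenth) = 3; thirty-second = 1; dotted half note = 24.
Total: 1 + 4 + 2 + 2 + 3 + 3 + 1 + 24 = 40.
Remaining: 48 − 40 = 8 thirty-second notes, which is a quarter note.

quarter note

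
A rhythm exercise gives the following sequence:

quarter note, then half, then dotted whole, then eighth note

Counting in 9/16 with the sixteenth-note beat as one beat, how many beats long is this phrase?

One sixteenth-note beat = 2 thirty-second notes.
In thirty-second notes: quarter note = 8; half = 16; dotted whole = 48; eighth note = 4.
Altogether 8 + 16 + 48 + 4 = 76.
76 ÷ 2 = 38 beats.

38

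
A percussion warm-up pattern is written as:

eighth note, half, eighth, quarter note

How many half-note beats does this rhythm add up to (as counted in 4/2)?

2

One half-note beat = 4 eighth notes.
Working in eighth notes: eighth note = 1; half = 4; eighth = 1; quarter note = 2.
Sum: 1 + 4 + 1 + 2 = 8.
8 ÷ 4 = 2 beats.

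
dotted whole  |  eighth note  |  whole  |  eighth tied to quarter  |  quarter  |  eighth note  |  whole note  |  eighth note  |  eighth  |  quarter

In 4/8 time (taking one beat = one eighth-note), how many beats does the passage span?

One eighth-note beat = 2 sixteenth notes.
Convert each value to sixteenth notes: dotted whole = 24; eighth note = 2; whole = 16; eighth tied to quarter (eighth + quarter) = 6; quarter = 4; eighth note = 2; whole note = 16; eighth note = 2; eighth = 2; quarter = 4.
Sum: 24 + 2 + 16 + 6 + 4 + 2 + 16 + 2 + 2 + 4 = 78.
78 ÷ 2 = 39 beats.

39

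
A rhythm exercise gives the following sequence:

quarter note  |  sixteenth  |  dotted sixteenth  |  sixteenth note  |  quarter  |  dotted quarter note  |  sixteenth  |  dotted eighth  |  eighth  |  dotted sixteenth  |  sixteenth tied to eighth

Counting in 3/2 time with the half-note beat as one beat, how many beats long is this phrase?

One half-note beat = 16 thirty-second notes.
Each duration in thirty-second notes: quarter note = 8; sixteenth = 2; dotted sixteenth = 3; sixteenth note = 2; quarter = 8; dotted quarter note = 12; sixteenth = 2; dotted eighth = 6; eighth = 4; dotted sixteenth = 3; sixteenth tied to eighth (sixteenth + eighth) = 6.
Sum: 8 + 2 + 3 + 2 + 8 + 12 + 2 + 6 + 4 + 3 + 6 = 56.
56 ÷ 16 = 3.5 beats.

3.5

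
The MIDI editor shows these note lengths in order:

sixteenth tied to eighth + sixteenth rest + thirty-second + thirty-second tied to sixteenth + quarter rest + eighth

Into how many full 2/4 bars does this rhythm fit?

One bar of 2/4 = 16 thirty-second notes.
Working in thirty-second notes: sixteenth tied to eighth (sixteenth + eighth) = 6; sixteenth rest = 2; thirty-second = 1; thirty-second tied to sixteenth (thirty-second + sixteenth) = 3; quarter rest = 8; eighth = 4.
Total: 6 + 2 + 1 + 3 + 8 + 4 = 24.
24 ÷ 16 = 1 complete bar with 8 left over.

1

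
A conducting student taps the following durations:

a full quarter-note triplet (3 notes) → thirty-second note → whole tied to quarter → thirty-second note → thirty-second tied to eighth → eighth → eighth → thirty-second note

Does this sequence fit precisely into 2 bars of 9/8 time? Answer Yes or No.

Yes

One bar of 9/8 = 36 thirty-second notes, so 2 bars = 72.
In thirty-second notes: a full quarter-note triplet (3 notes) (three triplet quarters span one half) = 16; thirty-second note = 1; whole tied to quarter (whole + quarter) = 40; thirty-second note = 1; thirty-second tied to eighth (thirty-second + eighth) = 5; eighth = 4; eighth = 4; thirty-second note = 1.
Sum: 16 + 1 + 40 + 1 + 5 + 4 + 4 + 1 = 72.
72 equals 72, so the answer is Yes.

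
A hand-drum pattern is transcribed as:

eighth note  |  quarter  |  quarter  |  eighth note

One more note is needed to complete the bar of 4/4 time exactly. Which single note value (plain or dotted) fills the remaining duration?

quarter note

The bar of 4/4 = 8 eighth notes.
Working in eighth notes: eighth note = 1; quarter = 2; quarter = 2; eighth note = 1.
Total: 1 + 2 + 2 + 1 = 6.
Remaining: 8 − 6 = 2 eighth notes, which is a quarter note.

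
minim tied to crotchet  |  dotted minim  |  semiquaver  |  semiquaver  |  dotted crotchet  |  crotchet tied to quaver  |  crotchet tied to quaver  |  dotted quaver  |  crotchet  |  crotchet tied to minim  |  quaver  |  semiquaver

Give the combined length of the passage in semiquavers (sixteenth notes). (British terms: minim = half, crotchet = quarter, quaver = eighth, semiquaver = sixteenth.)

Convert each value to sixteenth notes: minim tied to crotchet (minim + crotchet) = 12; dotted minim = 12; semiquaver = 1; semiquaver = 1; dotted crotchet = 6; crotchet tied to quaver (crotchet + quaver) = 6; crotchet tied to quaver (crotchet + quaver) = 6; dotted quaver = 3; crotchet = 4; crotchet tied to minim (crotchet + minim) = 12; quaver = 2; semiquaver = 1.
Adding: 12 + 12 + 1 + 1 + 6 + 6 + 6 + 3 + 4 + 12 + 2 + 1 = 66 sixteenth notes.

66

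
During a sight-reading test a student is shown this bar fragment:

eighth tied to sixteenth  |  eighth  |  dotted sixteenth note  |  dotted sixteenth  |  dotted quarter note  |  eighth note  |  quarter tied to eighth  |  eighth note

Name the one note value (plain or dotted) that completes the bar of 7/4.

quarter note

The bar of 7/4 = 56 thirty-second notes.
Working in thirty-second notes: eighth tied to sixteenth (eighth + sixteenth) = 6; eighth = 4; dotted sixteenth note = 3; dotted sixteenth = 3; dotted quarter note = 12; eighth note = 4; quarter tied to eighth (quarter + eighth) = 12; eighth note = 4.
Sum: 6 + 4 + 3 + 3 + 12 + 4 + 12 + 4 = 48.
Remaining: 56 − 48 = 8 thirty-second notes, which is a quarter note.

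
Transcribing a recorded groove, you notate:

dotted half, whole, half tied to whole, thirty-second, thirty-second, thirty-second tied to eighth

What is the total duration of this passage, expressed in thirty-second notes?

Each duration in thirty-second notes: dotted half = 24; whole = 32; half tied to whole (half + whole) = 48; thirty-second = 1; thirty-second = 1; thirty-second tied to eighth (thirty-second + eighth) = 5.
Adding: 24 + 32 + 48 + 1 + 1 + 5 = 111 thirty-second notes.

111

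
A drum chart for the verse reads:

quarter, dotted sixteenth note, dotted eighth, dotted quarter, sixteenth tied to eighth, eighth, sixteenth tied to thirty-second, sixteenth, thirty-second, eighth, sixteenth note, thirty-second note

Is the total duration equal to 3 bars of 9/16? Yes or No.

One bar of 9/16 = 18 thirty-second notes, so 3 bars = 54.
Working in thirty-second notes: quarter = 8; dotted sixteenth note = 3; dotted eighth = 6; dotted quarter = 12; sixteenth tied to eighth (sixteenth + eighth) = 6; eighth = 4; sixteenth tied to thirty-second (sixteenth + thirty-second) = 3; sixteenth = 2; thirty-second = 1; eighth = 4; sixteenth note = 2; thirty-second note = 1.
Altogether 8 + 3 + 6 + 12 + 6 + 4 + 3 + 2 + 1 + 4 + 2 + 1 = 52.
52 falls short of 54, so the answer is No.

No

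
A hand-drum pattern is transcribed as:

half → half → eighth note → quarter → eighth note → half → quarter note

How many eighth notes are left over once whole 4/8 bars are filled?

2

One bar of 4/8 = 4 eighth notes.
Convert each value to eighth notes: half = 4; half = 4; eighth note = 1; quarter = 2; eighth note = 1; half = 4; quarter note = 2.
Adding: 4 + 4 + 1 + 2 + 1 + 4 + 2 = 18.
18 ÷ 4 = 4 complete bars with 2 eighth notes remaining.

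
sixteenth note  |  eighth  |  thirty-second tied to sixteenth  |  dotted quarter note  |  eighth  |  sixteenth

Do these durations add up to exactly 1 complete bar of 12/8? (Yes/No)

One bar of 12/8 = 48 thirty-second notes.
Working in thirty-second notes: sixteenth note = 2; eighth = 4; thirty-second tied to sixteenth (thirty-second + sixteenth) = 3; dotted quarter note = 12; eighth = 4; sixteenth = 2.
Sum: 2 + 4 + 3 + 12 + 4 + 2 = 27.
27 falls short of 48, so the answer is No.

No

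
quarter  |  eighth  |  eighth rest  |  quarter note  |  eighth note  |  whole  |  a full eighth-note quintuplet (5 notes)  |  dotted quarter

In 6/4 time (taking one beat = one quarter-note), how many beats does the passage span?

One quarter-note beat = 2 eighth notes.
Working in eighth notes: quarter = 2; eighth = 1; eighth rest = 1; quarter note = 2; eighth note = 1; whole = 8; a full eighth-note quintuplet (5 notes) (five quintuplet eighths span one half) = 4; dotted quarter = 3.
Adding: 2 + 1 + 1 + 2 + 1 + 8 + 4 + 3 = 22.
22 ÷ 2 = 11 beats.

11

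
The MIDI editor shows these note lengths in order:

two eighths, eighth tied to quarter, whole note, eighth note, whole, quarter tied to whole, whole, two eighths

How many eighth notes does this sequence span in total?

Each duration in eighth notes: eighth = 1; eighth = 1; eighth tied to quarter (eighth + quarter) = 3; whole note = 8; eighth note = 1; whole = 8; quarter tied to whole (quarter + whole) = 10; whole = 8; eighth = 1; eighth = 1.
Total: 1 + 1 + 3 + 8 + 1 + 8 + 10 + 8 + 1 + 1 = 42 eighth notes.

42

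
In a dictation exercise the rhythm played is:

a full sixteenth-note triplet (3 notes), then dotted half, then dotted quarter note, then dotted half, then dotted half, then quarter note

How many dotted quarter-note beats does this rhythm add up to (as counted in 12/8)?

8

One dotted quarter-note beat = 3 eighth notes.
Each duration in eighth notes: a full sixteenth-note triplet (3 notes) (three triplet sixteenths span one eighth) = 1; dotted half = 6; dotted quarter note = 3; dotted half = 6; dotted half = 6; quarter note = 2.
Sum: 1 + 6 + 3 + 6 + 6 + 2 = 24.
24 ÷ 3 = 8 beats.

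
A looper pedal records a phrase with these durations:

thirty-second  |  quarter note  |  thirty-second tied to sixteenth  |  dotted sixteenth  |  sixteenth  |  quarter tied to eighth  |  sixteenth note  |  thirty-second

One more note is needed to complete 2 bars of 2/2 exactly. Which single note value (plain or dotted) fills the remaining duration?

whole note

2 bars of 2/2 = 64 thirty-second notes.
Convert each value to thirty-second notes: thirty-second = 1; quarter note = 8; thirty-second tied to sixteenth (thirty-second + sixteenth) = 3; dotted sixteenth = 3; sixteenth = 2; quarter tied to eighth (quarter + eighth) = 12; sixteenth note = 2; thirty-second = 1.
Total: 1 + 8 + 3 + 3 + 2 + 12 + 2 + 1 = 32.
Remaining: 64 − 32 = 32 thirty-second notes, which is a whole note.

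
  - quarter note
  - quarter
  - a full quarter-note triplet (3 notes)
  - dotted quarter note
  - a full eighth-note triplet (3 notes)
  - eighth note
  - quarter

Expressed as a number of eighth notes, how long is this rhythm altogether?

16

Each duration in eighth notes: quarter note = 2; quarter = 2; a full quarter-note triplet (3 notes) (three triplet quarters span one half) = 4; dotted quarter note = 3; a full eighth-note triplet (3 notes) (three triplet eighths span one quarter) = 2; eighth note = 1; quarter = 2.
Total: 2 + 2 + 4 + 3 + 2 + 1 + 2 = 16 eighth notes.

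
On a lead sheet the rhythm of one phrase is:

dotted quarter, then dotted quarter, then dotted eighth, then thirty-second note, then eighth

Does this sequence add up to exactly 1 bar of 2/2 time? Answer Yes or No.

No

One bar of 2/2 = 32 thirty-second notes.
Each duration in thirty-second notes: dotted quarter = 12; dotted quarter = 12; dotted eighth = 6; thirty-second note = 1; eighth = 4.
Sum: 12 + 12 + 6 + 1 + 4 = 35.
35 exceeds 32, so the answer is No.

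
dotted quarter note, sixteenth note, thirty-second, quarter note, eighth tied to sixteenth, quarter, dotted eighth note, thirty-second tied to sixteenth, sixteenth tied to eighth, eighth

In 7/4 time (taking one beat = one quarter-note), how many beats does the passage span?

7

One quarter-note beat = 8 thirty-second notes.
In thirty-second notes: dotted quarter note = 12; sixteenth note = 2; thirty-second = 1; quarter note = 8; eighth tied to sixteenth (eighth + sixteenth) = 6; quarter = 8; dotted eighth note = 6; thirty-second tied to sixteenth (thirty-second + sixteenth) = 3; sixteenth tied to eighth (sixteenth + eighth) = 6; eighth = 4.
Sum: 12 + 2 + 1 + 8 + 6 + 8 + 6 + 3 + 6 + 4 = 56.
56 ÷ 8 = 7 beats.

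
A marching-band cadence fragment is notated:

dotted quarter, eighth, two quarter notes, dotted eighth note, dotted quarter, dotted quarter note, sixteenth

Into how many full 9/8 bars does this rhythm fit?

1

One bar of 9/8 = 18 sixteenth notes.
Convert each value to sixteenth notes: dotted quarter = 6; eighth = 2; quarter note = 4; quarter note = 4; dotted eighth note = 3; dotted quarter = 6; dotted quarter note = 6; sixteenth = 1.
Adding: 6 + 2 + 4 + 4 + 3 + 6 + 6 + 1 = 32.
32 ÷ 18 = 1 complete bar with 14 left over.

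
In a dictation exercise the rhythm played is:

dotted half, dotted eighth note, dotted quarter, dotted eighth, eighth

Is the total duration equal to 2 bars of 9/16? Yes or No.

One bar of 9/16 = 9 sixteenth notes, so 2 bars = 18.
In sixteenth notes: dotted half = 12; dotted eighth note = 3; dotted quarter = 6; dotted eighth = 3; eighth = 2.
Sum: 12 + 3 + 6 + 3 + 2 = 26.
26 exceeds 18, so the answer is No.

No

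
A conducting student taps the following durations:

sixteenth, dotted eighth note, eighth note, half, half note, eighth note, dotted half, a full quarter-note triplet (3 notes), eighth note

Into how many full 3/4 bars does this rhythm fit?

3

One bar of 3/4 = 12 sixteenth notes.
Each duration in sixteenth notes: sixteenth = 1; dotted eighth note = 3; eighth note = 2; half = 8; half note = 8; eighth note = 2; dotted half = 12; a full quarter-note triplet (3 notes) (three triplet quarters span one half) = 8; eighth note = 2.
Sum: 1 + 3 + 2 + 8 + 8 + 2 + 12 + 8 + 2 = 46.
46 ÷ 12 = 3 complete bars with 10 left over.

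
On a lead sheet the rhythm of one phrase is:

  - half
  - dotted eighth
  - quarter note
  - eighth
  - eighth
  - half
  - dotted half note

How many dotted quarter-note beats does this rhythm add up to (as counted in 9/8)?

6.5

One dotted quarter-note beat = 6 sixteenth notes.
Express everything in sixteenth notes: half = 8; dotted eighth = 3; quarter note = 4; eighth = 2; eighth = 2; half = 8; dotted half note = 12.
Sum: 8 + 3 + 4 + 2 + 2 + 8 + 12 = 39.
39 ÷ 6 = 6.5 beats.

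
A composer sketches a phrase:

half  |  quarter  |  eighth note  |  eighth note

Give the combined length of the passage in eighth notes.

8

Each duration in eighth notes: half = 4; quarter = 2; eighth note = 1; eighth note = 1.
Total: 4 + 2 + 1 + 1 = 8 eighth notes.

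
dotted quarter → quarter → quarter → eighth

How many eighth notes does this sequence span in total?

8

In eighth notes: dotted quarter = 3; quarter = 2; quarter = 2; eighth = 1.
Total: 3 + 2 + 2 + 1 = 8 eighth notes.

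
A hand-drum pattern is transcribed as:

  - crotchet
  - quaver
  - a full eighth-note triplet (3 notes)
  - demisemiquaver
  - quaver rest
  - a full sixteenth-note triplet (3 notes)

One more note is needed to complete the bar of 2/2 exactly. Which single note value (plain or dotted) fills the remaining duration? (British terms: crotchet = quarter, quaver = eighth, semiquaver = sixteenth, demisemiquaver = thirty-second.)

dotted sixteenth note

The bar of 2/2 = 32 thirty-second notes.
Convert each value to thirty-second notes: crotchet = 8; quaver = 4; a full eighth-note triplet (3 notes) (three triplet eighths span one quarter) = 8; demisemiquaver = 1; quaver rest = 4; a full sixteenth-note triplet (3 notes) (three triplet sixteenths span one eighth) = 4.
Altogether 8 + 4 + 8 + 1 + 4 + 4 = 29.
Remaining: 32 − 29 = 3 thirty-second notes, which is a dotted sixteenth note.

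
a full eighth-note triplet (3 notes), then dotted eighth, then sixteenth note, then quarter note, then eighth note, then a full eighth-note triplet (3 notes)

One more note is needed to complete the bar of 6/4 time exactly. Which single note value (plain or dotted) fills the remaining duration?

The bar of 6/4 = 24 sixteenth notes.
Each duration in sixteenth notes: a full eighth-note triplet (3 notes) (three triplet eighths span one quarter) = 4; dotted eighth = 3; sixteenth note = 1; quarter note = 4; eighth note = 2; a full eighth-note triplet (3 notes) (three triplet eighths span one quarter) = 4.
Total: 4 + 3 + 1 + 4 + 2 + 4 = 18.
Remaining: 24 − 18 = 6 sixteenth notes, which is a dotted quarter note.

dotted quarter note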